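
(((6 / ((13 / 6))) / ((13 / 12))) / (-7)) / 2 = -216 / 1183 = -0.18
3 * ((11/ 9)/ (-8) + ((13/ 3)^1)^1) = 301/ 24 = 12.54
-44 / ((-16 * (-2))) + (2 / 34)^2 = -3171 / 2312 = -1.37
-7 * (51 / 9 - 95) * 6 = 3752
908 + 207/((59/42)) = 62266/59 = 1055.36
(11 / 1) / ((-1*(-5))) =11 / 5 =2.20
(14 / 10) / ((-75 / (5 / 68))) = -7 / 5100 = -0.00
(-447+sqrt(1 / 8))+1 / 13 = -5810 / 13+sqrt(2) / 4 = -446.57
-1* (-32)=32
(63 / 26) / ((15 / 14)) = 147 / 65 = 2.26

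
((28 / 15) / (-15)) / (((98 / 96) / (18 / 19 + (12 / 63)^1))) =-29056 / 209475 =-0.14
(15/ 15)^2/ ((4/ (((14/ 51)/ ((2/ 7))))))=49/ 204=0.24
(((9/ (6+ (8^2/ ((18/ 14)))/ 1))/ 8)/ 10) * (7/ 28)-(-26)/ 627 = 0.04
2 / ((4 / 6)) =3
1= 1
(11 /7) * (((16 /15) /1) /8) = 22 /105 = 0.21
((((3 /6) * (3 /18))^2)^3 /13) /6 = 1 /232906752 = 0.00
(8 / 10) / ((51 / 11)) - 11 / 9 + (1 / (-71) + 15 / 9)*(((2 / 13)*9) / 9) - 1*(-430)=303059201 / 706095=429.20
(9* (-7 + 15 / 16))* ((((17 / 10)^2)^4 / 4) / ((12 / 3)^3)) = -6089836245993 / 409600000000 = -14.87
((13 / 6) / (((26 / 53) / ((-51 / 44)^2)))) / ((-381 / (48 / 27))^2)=0.00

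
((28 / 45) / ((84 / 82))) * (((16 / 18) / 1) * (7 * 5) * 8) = 36736 / 243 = 151.18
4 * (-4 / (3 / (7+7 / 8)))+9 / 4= -159 / 4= -39.75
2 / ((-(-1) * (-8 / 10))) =-5 / 2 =-2.50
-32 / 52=-8 / 13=-0.62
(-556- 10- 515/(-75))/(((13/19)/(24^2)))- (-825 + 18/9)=-469881.25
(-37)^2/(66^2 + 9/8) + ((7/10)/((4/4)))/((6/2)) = 190853/348570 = 0.55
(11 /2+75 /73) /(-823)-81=-9733751 /120158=-81.01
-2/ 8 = -1/ 4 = -0.25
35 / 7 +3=8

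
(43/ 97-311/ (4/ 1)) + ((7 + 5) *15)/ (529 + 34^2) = -10094347/ 130756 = -77.20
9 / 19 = 0.47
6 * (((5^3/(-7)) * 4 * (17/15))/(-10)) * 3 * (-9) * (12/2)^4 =-11897280/7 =-1699611.43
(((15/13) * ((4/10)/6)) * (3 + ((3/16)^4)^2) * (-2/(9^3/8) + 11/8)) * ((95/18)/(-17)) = -247669415237195/2554921425567744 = -0.10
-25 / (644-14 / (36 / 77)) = -450 / 11053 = -0.04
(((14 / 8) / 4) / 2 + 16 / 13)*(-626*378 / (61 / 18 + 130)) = -2571.40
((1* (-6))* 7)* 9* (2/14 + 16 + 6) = -8370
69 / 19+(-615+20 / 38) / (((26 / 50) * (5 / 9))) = -524478 / 247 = -2123.39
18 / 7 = 2.57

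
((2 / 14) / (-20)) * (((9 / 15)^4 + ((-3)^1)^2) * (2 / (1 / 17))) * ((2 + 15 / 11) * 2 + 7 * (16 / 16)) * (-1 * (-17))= -124502067 / 240625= -517.41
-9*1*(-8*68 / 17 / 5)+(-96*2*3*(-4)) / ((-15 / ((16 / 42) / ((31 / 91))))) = -17696 / 155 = -114.17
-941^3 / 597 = -1395707.91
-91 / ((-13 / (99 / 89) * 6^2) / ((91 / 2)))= 7007 / 712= 9.84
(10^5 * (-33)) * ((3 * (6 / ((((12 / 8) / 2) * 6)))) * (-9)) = 118800000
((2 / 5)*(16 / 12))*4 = 2.13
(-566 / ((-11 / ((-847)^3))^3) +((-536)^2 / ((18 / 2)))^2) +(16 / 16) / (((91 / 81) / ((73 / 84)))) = -19691260211523393112449796877237 / 206388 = -95408939529058826639386960.00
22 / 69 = 0.32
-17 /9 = -1.89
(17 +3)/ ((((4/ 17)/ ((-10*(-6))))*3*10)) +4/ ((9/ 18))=178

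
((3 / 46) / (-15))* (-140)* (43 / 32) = 301 / 368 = 0.82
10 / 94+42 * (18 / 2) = 17771 / 47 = 378.11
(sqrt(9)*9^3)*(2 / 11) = 4374 / 11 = 397.64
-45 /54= -5 /6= -0.83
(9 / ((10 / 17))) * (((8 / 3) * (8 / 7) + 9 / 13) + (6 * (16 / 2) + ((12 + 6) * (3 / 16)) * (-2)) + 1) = 2561271 / 3640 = 703.65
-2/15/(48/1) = -1/360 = -0.00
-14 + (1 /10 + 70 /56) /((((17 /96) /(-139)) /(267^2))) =-6421143998 /85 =-75542870.56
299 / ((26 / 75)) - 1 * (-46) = 1817 / 2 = 908.50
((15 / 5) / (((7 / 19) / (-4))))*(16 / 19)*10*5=-9600 / 7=-1371.43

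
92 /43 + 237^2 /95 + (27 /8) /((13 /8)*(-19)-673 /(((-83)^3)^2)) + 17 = 67106947235263639783 /109960400683149265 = 610.28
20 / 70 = 2 / 7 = 0.29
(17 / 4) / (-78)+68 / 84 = 1649 / 2184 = 0.76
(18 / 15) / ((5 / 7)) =42 / 25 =1.68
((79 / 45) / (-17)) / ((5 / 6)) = -158 / 1275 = -0.12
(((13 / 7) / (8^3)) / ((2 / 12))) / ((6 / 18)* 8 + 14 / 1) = 0.00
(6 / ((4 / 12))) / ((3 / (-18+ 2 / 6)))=-106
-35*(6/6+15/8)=-805/8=-100.62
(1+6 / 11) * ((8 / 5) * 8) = 1088 / 55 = 19.78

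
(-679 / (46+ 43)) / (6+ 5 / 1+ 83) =-679 / 8366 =-0.08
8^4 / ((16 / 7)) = 1792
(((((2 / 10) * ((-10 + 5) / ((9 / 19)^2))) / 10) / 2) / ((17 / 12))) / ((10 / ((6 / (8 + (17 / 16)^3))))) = -1478656 / 144129825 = -0.01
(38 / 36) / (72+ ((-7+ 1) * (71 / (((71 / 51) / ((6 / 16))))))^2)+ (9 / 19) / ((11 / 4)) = 0.17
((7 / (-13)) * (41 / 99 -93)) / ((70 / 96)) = 68.37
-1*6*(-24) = 144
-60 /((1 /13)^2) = -10140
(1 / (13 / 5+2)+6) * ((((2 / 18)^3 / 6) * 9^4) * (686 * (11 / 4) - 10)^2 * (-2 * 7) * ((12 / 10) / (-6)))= 91950613.10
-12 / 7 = -1.71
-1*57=-57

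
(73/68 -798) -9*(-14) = -45623/68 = -670.93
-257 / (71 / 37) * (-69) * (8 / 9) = 1749656 / 213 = 8214.35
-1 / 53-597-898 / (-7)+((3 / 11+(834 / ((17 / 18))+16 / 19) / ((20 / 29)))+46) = 1132560272 / 1318163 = 859.20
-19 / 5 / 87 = -19 / 435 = -0.04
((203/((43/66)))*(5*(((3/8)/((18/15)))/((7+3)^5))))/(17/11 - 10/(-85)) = 1252713/427936000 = 0.00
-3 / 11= -0.27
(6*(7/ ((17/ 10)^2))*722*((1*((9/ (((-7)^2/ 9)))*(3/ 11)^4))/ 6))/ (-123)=-157901400/ 1214368463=-0.13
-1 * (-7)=7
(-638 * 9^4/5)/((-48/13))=9069489/40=226737.22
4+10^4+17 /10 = 100057 /10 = 10005.70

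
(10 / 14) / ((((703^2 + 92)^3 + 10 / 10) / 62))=0.00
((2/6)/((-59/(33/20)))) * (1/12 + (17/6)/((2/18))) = -3377/14160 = -0.24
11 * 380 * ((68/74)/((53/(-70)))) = -5073.13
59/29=2.03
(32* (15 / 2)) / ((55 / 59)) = 2832 / 11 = 257.45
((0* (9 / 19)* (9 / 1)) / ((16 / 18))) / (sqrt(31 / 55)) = 0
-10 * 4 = -40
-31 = -31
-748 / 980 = -187 / 245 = -0.76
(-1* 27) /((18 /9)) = -27 /2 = -13.50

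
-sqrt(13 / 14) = -sqrt(182) / 14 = -0.96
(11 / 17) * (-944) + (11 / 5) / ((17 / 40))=-10296 / 17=-605.65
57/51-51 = -848/17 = -49.88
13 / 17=0.76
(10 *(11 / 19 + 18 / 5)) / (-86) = -397 / 817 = -0.49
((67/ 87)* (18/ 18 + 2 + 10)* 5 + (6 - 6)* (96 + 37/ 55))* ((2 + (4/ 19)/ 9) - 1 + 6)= 5230355/ 14877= 351.57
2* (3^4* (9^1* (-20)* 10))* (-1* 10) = 2916000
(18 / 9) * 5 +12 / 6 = 12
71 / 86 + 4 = 415 / 86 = 4.83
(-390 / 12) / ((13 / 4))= -10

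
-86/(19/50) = -4300/19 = -226.32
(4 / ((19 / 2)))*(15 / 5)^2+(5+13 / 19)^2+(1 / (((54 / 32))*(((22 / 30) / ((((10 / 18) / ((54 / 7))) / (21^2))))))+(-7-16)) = 7167302039 / 547128351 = 13.10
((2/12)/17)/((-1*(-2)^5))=1/3264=0.00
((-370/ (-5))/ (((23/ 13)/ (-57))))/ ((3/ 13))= -237614/ 23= -10331.04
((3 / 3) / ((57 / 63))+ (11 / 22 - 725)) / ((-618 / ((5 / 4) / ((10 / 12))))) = 27489 / 15656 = 1.76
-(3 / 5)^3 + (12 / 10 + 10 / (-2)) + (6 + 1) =373 / 125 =2.98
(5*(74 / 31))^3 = 50653000 / 29791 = 1700.28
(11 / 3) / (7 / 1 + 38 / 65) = 715 / 1479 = 0.48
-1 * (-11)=11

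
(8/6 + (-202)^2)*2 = 244832/3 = 81610.67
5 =5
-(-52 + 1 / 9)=467 / 9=51.89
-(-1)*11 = 11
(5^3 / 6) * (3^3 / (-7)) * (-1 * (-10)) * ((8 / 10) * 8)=-5142.86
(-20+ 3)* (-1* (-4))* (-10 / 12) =170 / 3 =56.67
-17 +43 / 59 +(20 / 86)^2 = -1769140 / 109091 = -16.22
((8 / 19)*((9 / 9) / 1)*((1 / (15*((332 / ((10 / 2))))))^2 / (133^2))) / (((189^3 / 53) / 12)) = 106 / 46894265169482493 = 0.00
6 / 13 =0.46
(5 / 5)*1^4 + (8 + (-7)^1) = 2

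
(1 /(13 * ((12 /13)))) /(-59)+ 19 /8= 3361 /1416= 2.37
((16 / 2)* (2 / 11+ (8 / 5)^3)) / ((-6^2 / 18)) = -23528 / 1375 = -17.11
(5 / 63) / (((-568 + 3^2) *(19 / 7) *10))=-0.00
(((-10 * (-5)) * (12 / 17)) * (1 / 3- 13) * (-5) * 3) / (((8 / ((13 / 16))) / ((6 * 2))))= 277875 / 34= 8172.79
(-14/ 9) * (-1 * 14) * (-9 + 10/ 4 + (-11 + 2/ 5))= -1862/ 5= -372.40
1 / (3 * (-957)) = -1 / 2871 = -0.00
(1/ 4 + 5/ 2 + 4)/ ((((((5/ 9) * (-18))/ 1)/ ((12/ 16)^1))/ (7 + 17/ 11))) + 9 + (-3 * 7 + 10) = -5567/ 880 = -6.33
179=179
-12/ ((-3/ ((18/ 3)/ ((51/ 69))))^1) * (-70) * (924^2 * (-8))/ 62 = 250397758.18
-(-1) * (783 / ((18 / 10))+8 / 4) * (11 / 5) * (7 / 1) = 33649 / 5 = 6729.80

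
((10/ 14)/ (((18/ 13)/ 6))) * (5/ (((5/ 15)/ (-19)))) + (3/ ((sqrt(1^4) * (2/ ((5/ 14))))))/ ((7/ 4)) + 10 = -42720/ 49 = -871.84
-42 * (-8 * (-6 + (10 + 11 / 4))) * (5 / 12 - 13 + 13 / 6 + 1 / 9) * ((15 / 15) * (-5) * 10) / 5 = 233730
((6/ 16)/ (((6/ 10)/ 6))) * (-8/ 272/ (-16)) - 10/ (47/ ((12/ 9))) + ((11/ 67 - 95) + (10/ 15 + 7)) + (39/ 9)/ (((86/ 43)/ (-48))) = -1311830525/ 6852224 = -191.45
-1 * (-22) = 22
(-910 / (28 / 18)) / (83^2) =-585 / 6889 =-0.08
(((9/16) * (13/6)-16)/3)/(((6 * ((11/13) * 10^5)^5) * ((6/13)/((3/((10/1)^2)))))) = -207552787/16866432000000000000000000000000000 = -0.00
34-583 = -549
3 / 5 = 0.60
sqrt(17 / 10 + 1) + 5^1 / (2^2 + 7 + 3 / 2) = 2 / 5 + 3* sqrt(30) / 10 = 2.04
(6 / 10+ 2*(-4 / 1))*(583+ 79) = -24494 / 5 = -4898.80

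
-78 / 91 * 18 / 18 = -6 / 7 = -0.86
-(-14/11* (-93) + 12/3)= -1346/11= -122.36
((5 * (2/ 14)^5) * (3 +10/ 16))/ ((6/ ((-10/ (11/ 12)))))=-725/ 369754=-0.00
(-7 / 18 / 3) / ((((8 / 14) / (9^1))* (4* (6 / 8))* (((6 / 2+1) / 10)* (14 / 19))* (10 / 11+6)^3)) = -46585 / 6653952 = -0.01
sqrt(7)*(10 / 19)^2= 100*sqrt(7) / 361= 0.73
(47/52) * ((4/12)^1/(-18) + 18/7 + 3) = 5.02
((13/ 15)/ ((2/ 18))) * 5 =39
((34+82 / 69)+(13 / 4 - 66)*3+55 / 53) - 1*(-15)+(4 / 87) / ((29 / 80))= -1684127465 / 12302148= -136.90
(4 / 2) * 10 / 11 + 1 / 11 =21 / 11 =1.91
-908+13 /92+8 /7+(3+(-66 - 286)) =-808681 /644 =-1255.72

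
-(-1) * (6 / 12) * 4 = 2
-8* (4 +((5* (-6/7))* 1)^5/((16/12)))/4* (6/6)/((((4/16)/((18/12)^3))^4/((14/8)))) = 2412446127363/19208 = 125595904.17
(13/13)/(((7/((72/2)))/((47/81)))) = 188/63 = 2.98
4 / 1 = 4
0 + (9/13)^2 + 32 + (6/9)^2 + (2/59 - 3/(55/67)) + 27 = 277892051/4935645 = 56.30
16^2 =256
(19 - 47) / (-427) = 4 / 61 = 0.07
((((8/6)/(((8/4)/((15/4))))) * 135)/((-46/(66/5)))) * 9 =-40095/46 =-871.63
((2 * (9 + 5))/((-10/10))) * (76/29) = -2128/29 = -73.38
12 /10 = 6 /5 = 1.20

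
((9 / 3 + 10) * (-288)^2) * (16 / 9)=1916928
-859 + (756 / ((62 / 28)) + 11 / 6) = -95929 / 186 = -515.75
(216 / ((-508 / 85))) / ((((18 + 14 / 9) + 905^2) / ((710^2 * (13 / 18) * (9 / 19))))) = -135358411500 / 17787190613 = -7.61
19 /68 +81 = 5527 /68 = 81.28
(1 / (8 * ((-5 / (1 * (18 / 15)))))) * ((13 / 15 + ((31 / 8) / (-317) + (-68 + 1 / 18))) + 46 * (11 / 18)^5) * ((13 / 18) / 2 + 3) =11445994847177 / 1796979168000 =6.37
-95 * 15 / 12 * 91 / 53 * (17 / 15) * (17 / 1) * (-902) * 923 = 1040018544565 / 318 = 3270498567.81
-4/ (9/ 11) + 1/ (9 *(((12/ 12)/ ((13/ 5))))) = -23/ 5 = -4.60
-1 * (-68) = 68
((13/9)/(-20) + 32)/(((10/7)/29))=1166641/1800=648.13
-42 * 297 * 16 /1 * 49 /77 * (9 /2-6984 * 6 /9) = 590777712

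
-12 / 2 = -6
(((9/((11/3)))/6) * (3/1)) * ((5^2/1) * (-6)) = -2025/11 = -184.09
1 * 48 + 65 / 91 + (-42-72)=-457 / 7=-65.29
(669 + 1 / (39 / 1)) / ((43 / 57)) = 886.85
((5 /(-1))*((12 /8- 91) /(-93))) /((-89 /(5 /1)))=4475 /16554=0.27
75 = 75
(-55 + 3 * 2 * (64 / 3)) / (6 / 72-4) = -876 / 47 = -18.64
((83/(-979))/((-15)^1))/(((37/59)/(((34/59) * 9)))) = 8466/181115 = 0.05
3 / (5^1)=3 / 5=0.60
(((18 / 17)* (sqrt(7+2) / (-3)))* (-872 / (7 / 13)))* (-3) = -612144 / 119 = -5144.07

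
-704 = -704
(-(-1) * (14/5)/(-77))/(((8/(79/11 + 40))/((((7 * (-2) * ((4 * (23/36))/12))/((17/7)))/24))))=194971/17772480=0.01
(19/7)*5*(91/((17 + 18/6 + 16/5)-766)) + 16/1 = 53249/3714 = 14.34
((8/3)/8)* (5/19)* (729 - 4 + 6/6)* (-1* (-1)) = 1210/19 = 63.68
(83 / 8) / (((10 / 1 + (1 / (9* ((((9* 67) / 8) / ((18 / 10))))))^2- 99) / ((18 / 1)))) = -6790398075 / 3236119844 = -2.10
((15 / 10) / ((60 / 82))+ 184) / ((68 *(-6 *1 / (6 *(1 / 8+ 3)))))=-18605 / 2176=-8.55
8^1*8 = 64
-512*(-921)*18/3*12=33951744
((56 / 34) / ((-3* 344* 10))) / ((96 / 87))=-203 / 1403520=-0.00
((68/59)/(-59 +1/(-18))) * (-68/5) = 0.27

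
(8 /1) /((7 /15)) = 120 /7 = 17.14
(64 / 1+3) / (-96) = -67 / 96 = -0.70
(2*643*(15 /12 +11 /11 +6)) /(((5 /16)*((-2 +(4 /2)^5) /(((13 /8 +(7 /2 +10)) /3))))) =855833 /150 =5705.55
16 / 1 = 16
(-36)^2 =1296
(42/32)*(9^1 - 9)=0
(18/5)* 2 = 36/5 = 7.20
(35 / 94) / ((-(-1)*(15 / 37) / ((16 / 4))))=518 / 141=3.67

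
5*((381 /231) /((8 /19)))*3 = 36195 /616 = 58.76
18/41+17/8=841/328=2.56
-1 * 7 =-7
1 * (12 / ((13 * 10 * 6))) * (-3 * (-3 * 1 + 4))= -0.05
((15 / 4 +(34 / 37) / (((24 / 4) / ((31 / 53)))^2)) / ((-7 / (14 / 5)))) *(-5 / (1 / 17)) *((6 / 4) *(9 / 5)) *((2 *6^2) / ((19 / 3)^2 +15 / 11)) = 639065365389 / 1066872245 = 599.01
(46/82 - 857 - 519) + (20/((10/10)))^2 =-975.44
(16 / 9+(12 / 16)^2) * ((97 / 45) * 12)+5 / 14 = 230173 / 3780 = 60.89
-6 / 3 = -2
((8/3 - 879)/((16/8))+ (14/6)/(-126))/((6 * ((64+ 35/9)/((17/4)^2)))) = -3419159/175968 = -19.43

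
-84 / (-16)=21 / 4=5.25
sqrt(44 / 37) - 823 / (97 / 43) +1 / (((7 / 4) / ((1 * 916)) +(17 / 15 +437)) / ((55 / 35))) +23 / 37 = -20030205535682 / 54996332209 +2 * sqrt(407) / 37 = -363.12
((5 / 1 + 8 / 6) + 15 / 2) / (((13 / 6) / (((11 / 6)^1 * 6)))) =913 / 13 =70.23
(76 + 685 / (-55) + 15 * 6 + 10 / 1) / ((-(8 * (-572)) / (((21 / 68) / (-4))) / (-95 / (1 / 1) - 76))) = 6460209 / 13691392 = 0.47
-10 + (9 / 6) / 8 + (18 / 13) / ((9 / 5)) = -1881 / 208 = -9.04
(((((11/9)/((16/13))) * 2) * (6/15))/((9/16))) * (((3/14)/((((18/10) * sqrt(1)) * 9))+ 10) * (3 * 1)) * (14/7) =433004/5103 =84.85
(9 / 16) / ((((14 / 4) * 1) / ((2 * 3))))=27 / 28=0.96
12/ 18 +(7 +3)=32/ 3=10.67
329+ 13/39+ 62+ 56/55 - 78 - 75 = 39493/165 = 239.35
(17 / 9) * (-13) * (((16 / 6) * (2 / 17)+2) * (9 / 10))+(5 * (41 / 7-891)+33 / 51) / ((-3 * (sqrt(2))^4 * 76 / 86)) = 99341849 / 271320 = 366.14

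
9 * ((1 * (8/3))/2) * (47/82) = 282/41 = 6.88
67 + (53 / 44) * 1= 3001 / 44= 68.20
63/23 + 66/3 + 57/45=8972/345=26.01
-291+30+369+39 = 147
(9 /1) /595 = 9 /595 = 0.02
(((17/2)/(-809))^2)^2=83521/6853526069776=0.00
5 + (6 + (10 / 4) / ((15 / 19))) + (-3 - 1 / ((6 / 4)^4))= 1777 / 162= 10.97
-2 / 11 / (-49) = 2 / 539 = 0.00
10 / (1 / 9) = 90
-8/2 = -4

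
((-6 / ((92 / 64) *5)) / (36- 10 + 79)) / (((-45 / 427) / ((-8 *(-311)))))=4856576 / 25875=187.69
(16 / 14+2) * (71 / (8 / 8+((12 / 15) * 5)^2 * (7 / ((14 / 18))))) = 1562 / 1015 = 1.54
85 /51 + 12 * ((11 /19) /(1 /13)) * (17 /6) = 14681 /57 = 257.56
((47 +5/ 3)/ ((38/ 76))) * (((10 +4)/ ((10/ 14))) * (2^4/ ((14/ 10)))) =65408/ 3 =21802.67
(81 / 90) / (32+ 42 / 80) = 36 / 1301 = 0.03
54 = 54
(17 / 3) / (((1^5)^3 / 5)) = 85 / 3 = 28.33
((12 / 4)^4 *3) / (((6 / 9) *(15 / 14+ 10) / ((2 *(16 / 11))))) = 163296 / 1705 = 95.77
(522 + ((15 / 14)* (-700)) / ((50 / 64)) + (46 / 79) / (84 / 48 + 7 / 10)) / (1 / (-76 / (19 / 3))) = 20334936 / 3871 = 5253.15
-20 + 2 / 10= -99 / 5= -19.80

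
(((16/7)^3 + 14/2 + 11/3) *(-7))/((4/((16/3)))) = -93056/441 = -211.01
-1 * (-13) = 13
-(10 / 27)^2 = -100 / 729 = -0.14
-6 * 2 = -12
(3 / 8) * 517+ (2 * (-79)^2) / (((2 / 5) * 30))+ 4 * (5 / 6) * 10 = 10139 / 8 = 1267.38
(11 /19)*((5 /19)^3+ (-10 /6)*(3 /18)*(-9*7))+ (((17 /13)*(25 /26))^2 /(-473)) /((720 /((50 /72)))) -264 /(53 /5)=-28565388154566251305 /1934861163571125504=-14.76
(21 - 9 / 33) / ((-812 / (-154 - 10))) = 9348 / 2233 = 4.19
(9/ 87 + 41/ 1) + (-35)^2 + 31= 37616/ 29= 1297.10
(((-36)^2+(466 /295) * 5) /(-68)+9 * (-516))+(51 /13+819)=-100146089 /26078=-3840.25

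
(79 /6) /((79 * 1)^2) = 1 /474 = 0.00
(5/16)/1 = 5/16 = 0.31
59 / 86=0.69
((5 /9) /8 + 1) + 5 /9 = 13 /8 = 1.62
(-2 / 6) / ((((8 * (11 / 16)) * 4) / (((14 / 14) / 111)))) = -1 / 7326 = -0.00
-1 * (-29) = 29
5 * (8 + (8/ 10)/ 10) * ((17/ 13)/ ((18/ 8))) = 13736/ 585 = 23.48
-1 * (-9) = 9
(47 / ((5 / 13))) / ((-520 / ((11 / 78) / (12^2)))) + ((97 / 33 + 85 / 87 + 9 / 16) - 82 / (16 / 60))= -217145566123 / 716601600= -303.02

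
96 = 96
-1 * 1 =-1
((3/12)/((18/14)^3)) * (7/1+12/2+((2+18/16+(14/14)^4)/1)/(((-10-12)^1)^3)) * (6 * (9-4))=172647335/3763584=45.87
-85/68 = -1.25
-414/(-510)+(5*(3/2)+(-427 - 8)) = -72537/170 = -426.69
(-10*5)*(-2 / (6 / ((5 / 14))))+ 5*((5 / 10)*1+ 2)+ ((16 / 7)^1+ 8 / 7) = 919 / 42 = 21.88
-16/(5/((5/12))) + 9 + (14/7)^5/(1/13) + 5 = 1286/3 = 428.67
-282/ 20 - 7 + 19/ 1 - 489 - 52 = -5431/ 10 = -543.10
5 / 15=1 / 3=0.33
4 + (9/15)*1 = 23/5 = 4.60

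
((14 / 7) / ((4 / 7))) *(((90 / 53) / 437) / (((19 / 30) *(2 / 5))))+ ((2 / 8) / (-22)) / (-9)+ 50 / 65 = 3734231047 / 4530847464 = 0.82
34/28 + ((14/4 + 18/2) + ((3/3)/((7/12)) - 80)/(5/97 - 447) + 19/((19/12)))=3928438/151739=25.89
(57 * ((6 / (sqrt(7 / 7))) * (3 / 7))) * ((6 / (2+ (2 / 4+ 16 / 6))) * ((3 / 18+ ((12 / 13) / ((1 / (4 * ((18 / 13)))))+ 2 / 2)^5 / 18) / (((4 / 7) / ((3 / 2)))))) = 905446729489165830 / 4273613247319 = 211869.13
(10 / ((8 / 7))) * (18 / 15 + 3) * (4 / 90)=49 / 30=1.63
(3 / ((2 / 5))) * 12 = 90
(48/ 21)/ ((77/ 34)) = 544/ 539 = 1.01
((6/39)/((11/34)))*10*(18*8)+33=102639/143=717.76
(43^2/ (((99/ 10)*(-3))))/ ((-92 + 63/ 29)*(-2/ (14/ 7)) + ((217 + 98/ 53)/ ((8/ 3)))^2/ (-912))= -29304897443840/ 38807061945201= -0.76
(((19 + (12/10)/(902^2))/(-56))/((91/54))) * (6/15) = -1043447211/12956643700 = -0.08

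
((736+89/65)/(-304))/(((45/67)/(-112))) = 404.48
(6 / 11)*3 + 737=8125 / 11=738.64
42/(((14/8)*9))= 8/3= 2.67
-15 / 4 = -3.75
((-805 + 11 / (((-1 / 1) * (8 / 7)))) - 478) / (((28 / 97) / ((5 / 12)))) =-1865.84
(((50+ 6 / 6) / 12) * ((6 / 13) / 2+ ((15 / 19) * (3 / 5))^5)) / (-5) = -0.22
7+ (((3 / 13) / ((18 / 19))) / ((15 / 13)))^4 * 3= 153220321 / 21870000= 7.01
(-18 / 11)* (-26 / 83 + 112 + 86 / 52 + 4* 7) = -2745117 / 11869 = -231.28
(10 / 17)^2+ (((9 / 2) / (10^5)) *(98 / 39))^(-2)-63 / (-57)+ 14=9279791833372387 / 118655019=78208169.46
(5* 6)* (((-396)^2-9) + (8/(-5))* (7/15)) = 4704187.60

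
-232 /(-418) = 116 /209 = 0.56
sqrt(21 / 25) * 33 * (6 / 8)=99 * sqrt(21) / 20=22.68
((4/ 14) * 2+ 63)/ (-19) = -445/ 133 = -3.35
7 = 7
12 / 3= 4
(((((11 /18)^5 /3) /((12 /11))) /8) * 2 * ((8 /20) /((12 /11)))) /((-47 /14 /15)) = -136410197 /12788596224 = -0.01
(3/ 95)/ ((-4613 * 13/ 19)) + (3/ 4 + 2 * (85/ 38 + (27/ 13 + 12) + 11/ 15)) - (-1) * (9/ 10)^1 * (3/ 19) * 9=2469545801/ 68364660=36.12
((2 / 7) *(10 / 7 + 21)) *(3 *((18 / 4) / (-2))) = -4239 / 98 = -43.26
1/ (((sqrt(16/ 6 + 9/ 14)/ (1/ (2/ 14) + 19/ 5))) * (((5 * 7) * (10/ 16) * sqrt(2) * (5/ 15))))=1296 * sqrt(2919)/ 121625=0.58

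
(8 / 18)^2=16 / 81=0.20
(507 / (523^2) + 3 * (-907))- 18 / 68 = -25307706429 / 9299986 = -2721.26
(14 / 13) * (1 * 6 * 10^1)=840 / 13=64.62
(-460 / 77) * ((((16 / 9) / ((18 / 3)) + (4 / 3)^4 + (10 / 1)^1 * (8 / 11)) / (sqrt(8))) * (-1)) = 1099400 * sqrt(2) / 68607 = 22.66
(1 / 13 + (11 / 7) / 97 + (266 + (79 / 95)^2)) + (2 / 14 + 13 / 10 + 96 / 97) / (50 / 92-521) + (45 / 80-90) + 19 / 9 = 49285282773395143 / 274640838217200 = 179.45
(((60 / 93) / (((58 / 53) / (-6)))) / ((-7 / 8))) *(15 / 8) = 47700 / 6293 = 7.58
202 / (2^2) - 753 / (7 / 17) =-24895 / 14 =-1778.21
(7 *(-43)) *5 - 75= -1580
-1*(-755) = 755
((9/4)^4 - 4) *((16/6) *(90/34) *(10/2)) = 415275/544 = 763.37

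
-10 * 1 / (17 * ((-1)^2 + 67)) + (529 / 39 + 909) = 20796245 / 22542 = 922.56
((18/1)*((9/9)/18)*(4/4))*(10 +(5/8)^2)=665/64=10.39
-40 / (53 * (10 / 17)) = -1.28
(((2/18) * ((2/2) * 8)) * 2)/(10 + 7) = 16/153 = 0.10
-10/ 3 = -3.33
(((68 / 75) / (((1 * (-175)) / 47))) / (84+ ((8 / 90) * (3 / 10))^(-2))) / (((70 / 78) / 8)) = -1329536 / 912778125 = -0.00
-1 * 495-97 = -592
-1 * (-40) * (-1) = -40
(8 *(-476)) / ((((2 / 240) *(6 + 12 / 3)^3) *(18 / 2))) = -3808 / 75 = -50.77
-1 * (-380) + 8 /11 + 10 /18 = 37747 /99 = 381.28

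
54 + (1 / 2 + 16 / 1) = 141 / 2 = 70.50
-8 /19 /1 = -8 /19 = -0.42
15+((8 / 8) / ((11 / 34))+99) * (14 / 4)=8191 / 22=372.32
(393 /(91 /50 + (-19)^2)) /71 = 0.02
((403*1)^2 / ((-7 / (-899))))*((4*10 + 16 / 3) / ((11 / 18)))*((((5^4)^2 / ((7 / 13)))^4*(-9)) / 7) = -713043458818945661187171936035156250000 / 1294139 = -550979036115089384669785800000000.00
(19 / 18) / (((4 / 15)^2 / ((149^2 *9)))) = 94909275 / 32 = 2965914.84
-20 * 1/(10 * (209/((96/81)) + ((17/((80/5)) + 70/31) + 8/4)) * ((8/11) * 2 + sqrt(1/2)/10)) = -69836800/9204997669 + 2400640 * sqrt(2)/9204997669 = -0.01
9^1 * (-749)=-6741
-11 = -11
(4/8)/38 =1/76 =0.01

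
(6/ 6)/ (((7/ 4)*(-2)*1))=-2/ 7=-0.29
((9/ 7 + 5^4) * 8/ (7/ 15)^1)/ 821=13.08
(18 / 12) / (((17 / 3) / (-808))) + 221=7.12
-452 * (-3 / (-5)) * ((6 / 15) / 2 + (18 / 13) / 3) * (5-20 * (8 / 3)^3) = 39280156 / 585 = 67145.57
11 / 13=0.85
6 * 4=24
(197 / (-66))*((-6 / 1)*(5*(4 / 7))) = 3940 / 77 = 51.17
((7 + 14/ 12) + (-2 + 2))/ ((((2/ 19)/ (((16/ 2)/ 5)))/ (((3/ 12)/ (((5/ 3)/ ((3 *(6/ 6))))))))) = 2793/ 50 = 55.86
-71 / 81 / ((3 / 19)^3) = -486989 / 2187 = -222.67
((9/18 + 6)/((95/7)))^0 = 1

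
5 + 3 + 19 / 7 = 75 / 7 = 10.71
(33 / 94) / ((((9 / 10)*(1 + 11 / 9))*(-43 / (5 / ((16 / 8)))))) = -165 / 16168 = -0.01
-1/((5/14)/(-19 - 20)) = 109.20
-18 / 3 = -6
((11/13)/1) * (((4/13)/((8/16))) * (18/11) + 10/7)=2438/1183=2.06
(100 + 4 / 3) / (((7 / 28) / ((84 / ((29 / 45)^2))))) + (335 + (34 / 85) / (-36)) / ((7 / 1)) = 6208870187 / 75690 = 82030.26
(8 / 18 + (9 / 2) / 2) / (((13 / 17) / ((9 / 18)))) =1649 / 936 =1.76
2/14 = 1/7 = 0.14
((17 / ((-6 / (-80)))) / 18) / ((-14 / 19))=-17.09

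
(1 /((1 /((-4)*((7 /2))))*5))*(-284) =795.20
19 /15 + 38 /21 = 323 /105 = 3.08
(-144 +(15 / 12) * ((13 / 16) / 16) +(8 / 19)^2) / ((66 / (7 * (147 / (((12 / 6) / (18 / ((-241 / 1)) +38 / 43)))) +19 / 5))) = -77109002597817 / 84278216704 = -914.93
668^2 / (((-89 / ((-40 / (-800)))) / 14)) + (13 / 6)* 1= -9364919 / 2670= -3507.46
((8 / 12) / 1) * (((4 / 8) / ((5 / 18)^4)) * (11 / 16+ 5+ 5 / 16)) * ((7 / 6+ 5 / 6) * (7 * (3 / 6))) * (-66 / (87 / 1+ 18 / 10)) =-8083152 / 4625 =-1747.71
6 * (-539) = -3234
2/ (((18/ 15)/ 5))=25/ 3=8.33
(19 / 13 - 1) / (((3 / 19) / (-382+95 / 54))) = -390127 / 351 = -1111.47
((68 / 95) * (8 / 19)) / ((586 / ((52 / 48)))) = 884 / 1586595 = 0.00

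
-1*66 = -66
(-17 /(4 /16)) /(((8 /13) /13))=-2873 /2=-1436.50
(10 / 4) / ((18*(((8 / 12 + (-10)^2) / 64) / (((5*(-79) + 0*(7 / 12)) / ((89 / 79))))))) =-30.96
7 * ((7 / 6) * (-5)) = -245 / 6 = -40.83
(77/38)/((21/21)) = 77/38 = 2.03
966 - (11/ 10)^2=96479/ 100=964.79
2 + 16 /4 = 6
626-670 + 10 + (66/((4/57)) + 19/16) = 14523/16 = 907.69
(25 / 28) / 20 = 5 / 112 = 0.04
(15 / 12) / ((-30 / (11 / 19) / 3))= -11 / 152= -0.07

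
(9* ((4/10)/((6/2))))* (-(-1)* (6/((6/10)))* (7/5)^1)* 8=672/5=134.40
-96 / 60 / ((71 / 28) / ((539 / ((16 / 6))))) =-45276 / 355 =-127.54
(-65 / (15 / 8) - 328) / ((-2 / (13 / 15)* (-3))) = -7072 / 135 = -52.39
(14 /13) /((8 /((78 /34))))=21 /68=0.31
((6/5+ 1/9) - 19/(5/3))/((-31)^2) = -454/43245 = -0.01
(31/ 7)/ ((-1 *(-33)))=31/ 231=0.13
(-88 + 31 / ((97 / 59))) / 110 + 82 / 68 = 52358 / 90695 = 0.58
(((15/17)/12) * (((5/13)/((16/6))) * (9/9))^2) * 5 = 5625/735488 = 0.01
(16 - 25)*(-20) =180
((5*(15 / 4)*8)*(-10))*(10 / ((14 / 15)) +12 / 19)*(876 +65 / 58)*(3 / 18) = -9595919625 / 3857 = -2487923.16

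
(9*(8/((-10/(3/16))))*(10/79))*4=-54/79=-0.68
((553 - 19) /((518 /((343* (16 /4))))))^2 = 2738638224 /1369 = 2000466.20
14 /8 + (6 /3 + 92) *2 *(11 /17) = 8391 /68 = 123.40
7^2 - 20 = 29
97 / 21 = 4.62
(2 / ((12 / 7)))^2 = 49 / 36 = 1.36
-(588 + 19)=-607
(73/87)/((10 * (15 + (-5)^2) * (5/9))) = 219/58000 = 0.00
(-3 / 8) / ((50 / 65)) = -39 / 80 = -0.49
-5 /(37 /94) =-470 /37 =-12.70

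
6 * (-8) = -48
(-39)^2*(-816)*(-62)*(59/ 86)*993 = 2254147479792/ 43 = 52422034413.77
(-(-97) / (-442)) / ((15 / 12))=-194 / 1105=-0.18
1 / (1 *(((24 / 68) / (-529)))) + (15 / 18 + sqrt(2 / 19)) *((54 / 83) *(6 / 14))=-5224123 / 3486 + 162 *sqrt(38) / 11039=-1498.51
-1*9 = -9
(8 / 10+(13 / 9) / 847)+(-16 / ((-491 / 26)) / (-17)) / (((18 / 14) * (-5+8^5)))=8356494825557 / 10423414285515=0.80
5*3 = 15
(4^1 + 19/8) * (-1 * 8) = -51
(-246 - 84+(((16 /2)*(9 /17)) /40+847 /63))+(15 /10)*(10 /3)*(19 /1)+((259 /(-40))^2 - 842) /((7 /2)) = -385596287 /856800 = -450.04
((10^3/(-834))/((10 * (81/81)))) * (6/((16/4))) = -25/139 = -0.18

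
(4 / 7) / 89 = 4 / 623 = 0.01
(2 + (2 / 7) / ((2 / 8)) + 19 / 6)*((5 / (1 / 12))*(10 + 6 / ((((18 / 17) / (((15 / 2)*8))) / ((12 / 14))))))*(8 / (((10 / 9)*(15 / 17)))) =45626640 / 49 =931155.92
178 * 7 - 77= 1169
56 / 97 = 0.58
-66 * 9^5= -3897234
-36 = -36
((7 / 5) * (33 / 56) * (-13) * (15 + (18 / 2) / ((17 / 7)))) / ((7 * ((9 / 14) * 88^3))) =-689 / 10531840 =-0.00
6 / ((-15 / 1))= -2 / 5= -0.40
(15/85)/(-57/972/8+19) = 7776/836893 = 0.01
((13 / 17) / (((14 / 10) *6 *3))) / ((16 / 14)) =65 / 2448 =0.03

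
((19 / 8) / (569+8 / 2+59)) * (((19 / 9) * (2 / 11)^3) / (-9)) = -361 / 68136552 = -0.00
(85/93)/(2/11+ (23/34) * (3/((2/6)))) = 6358/43617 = 0.15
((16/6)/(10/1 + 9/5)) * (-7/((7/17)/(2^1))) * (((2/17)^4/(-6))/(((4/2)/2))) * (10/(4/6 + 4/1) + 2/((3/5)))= 73600/54784863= 0.00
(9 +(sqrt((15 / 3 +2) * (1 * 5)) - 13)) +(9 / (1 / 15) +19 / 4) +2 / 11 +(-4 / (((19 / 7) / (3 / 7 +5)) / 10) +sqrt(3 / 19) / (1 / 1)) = sqrt(57) / 19 +sqrt(35) +2461 / 44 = 62.25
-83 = -83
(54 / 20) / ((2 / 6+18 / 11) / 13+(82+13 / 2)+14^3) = 891 / 934775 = 0.00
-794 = -794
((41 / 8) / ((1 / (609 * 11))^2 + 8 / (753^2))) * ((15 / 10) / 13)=38639366774547 / 923365456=41846.23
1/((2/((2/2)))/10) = 5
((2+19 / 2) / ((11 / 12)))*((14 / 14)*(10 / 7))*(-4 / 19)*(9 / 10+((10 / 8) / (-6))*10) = 6532 / 1463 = 4.46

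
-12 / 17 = -0.71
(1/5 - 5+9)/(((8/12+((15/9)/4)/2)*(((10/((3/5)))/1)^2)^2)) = 243/3906250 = 0.00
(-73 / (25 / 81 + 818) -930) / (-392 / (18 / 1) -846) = 554841927 / 517670230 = 1.07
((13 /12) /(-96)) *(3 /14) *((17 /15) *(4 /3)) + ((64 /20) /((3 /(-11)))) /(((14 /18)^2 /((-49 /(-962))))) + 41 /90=-3118777 /5818176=-0.54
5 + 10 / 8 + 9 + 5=81 / 4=20.25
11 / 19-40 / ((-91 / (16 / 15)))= 1.05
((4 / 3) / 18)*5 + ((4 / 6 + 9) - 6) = 109 / 27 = 4.04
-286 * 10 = -2860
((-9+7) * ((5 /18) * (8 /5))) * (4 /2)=-16 /9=-1.78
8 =8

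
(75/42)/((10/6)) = 15/14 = 1.07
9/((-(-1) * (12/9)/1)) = 27/4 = 6.75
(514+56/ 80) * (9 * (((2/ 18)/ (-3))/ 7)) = -5147/ 210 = -24.51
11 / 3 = 3.67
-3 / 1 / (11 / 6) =-18 / 11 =-1.64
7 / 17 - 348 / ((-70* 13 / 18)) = 56429 / 7735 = 7.30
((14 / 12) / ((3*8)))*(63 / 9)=49 / 144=0.34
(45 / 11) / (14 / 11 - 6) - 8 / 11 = -911 / 572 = -1.59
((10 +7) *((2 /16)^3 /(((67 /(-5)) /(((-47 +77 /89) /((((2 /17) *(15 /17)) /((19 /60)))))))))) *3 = 191641391 /183183360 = 1.05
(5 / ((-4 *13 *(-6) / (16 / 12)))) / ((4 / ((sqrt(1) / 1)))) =5 / 936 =0.01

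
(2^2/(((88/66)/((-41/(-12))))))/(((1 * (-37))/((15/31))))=-615/4588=-0.13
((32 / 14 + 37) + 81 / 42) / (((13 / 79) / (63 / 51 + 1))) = 866077 / 1547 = 559.84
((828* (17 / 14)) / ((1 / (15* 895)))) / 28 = 47242575 / 98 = 482067.09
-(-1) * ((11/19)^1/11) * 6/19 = 6/361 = 0.02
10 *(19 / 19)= 10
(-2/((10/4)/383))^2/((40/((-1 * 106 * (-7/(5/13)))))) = 2829924188/625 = 4527878.70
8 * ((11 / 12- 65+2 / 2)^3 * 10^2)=-10844952325 / 54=-200832450.46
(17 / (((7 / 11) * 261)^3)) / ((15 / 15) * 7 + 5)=22627 / 73180755396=0.00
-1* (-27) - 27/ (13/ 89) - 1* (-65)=-1207/ 13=-92.85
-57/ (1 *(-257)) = 57/ 257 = 0.22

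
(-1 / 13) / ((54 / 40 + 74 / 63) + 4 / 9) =-420 / 16211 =-0.03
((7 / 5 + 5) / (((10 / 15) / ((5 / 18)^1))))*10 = 80 / 3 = 26.67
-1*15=-15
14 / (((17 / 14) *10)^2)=686 / 7225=0.09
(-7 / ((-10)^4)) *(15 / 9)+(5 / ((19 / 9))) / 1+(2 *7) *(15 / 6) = 4259867 / 114000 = 37.37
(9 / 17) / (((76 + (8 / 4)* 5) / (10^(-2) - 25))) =-1323 / 8600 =-0.15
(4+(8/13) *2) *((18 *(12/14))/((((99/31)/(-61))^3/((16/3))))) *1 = -29428184705792/9810801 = -2999570.04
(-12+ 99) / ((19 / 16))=1392 / 19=73.26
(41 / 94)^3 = 68921 / 830584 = 0.08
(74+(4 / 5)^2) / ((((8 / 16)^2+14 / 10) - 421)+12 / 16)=-1866 / 10465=-0.18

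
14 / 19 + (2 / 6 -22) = -1193 / 57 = -20.93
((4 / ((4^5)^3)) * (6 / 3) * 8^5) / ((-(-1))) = 1 / 4096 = 0.00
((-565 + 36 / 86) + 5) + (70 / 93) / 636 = -711608083 / 1271682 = -559.58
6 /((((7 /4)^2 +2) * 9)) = 32 /243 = 0.13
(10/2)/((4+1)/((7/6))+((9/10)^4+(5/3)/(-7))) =1050000/987781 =1.06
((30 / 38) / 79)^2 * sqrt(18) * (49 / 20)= 6615 * sqrt(2) / 9012004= 0.00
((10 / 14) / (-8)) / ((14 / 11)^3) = -6655 / 153664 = -0.04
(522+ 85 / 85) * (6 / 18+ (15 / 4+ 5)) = 57007 / 12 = 4750.58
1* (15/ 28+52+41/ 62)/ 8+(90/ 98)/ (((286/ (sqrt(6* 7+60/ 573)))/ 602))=46175/ 6944+1935* sqrt(1536022)/ 191191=19.19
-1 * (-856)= 856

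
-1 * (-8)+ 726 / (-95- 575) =2317 / 335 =6.92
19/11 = 1.73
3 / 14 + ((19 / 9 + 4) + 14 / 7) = 1049 / 126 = 8.33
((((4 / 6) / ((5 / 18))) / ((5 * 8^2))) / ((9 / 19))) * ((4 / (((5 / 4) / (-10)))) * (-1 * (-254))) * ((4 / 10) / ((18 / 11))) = -106172 / 3375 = -31.46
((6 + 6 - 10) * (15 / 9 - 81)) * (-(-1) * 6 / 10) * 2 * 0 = 0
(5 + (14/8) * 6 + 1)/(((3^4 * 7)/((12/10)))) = 0.03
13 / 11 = 1.18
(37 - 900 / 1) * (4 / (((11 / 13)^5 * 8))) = -994.80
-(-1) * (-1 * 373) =-373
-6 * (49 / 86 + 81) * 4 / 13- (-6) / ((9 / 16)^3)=-15876412 / 135837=-116.88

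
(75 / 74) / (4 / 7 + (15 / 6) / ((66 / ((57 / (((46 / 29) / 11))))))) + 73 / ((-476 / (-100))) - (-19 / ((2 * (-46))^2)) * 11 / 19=15.40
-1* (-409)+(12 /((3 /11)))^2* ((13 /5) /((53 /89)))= 2348337 /265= 8861.65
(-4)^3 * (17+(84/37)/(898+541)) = -57933760/53243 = -1088.10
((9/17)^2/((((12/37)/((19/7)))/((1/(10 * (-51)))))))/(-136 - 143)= 703/42644840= 0.00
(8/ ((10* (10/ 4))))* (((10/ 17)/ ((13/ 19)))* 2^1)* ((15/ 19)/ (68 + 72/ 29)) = 696/ 112931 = 0.01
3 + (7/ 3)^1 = 16/ 3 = 5.33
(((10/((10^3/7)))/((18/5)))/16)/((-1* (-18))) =7/103680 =0.00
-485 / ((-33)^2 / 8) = -3880 / 1089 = -3.56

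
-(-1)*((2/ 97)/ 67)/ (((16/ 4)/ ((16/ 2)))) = 4/ 6499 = 0.00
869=869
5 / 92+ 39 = 3593 / 92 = 39.05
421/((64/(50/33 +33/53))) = 1574119/111936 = 14.06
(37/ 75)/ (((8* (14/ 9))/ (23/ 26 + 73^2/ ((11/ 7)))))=107684541/ 800800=134.47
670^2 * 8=3591200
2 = 2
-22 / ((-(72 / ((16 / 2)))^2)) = 22 / 81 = 0.27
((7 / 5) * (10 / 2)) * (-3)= -21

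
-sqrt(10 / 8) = -sqrt(5) / 2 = -1.12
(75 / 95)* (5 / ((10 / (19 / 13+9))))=1020 / 247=4.13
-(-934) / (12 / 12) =934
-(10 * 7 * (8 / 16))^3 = -42875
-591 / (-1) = 591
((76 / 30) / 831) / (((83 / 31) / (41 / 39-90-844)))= -8572306 / 8069841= -1.06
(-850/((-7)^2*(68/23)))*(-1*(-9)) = -5175/98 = -52.81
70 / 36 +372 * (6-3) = 20123 / 18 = 1117.94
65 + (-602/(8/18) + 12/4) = -2573/2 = -1286.50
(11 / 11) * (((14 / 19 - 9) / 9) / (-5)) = 157 / 855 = 0.18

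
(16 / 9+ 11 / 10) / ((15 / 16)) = 2072 / 675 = 3.07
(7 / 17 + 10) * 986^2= 10122276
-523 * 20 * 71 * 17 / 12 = -3156305 / 3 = -1052101.67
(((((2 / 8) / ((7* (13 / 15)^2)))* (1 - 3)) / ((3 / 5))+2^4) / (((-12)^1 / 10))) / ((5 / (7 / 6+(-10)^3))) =17278741 / 6552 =2637.17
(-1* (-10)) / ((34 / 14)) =70 / 17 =4.12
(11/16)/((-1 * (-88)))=1/128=0.01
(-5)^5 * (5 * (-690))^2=-37195312500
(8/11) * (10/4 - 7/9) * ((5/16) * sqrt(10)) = 155 * sqrt(10)/396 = 1.24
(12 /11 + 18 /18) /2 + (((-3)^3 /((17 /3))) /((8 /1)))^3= 23081893 /27670016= 0.83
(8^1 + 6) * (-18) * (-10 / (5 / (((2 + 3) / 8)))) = 315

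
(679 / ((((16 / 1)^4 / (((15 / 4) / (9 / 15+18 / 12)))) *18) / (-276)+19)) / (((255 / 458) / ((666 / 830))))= -793937046 / 1926482041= -0.41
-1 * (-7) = 7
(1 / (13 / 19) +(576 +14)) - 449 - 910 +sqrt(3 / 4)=-9978 / 13 +sqrt(3) / 2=-766.67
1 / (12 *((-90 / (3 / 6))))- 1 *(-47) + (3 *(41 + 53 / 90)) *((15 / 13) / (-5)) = 511259 / 28080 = 18.21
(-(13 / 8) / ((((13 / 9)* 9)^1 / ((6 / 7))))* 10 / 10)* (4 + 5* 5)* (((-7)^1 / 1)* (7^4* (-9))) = -1879983 / 4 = -469995.75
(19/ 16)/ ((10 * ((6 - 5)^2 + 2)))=19/ 480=0.04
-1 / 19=-0.05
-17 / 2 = -8.50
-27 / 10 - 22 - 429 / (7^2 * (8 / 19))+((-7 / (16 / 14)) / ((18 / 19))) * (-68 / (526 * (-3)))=-318526241 / 6958980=-45.77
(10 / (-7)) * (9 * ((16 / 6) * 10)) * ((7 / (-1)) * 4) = 9600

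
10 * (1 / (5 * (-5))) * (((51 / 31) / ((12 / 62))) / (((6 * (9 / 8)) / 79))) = -5372 / 135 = -39.79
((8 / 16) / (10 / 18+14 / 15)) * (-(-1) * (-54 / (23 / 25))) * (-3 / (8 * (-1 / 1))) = -91125 / 12328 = -7.39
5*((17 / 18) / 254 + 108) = 2468965 / 4572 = 540.02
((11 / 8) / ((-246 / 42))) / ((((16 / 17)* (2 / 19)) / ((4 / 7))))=-3553 / 2624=-1.35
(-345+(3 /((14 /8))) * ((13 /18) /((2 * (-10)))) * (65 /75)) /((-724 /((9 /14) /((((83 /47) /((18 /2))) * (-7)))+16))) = 137318085703 /18550400400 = 7.40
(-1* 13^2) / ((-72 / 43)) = 7267 / 72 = 100.93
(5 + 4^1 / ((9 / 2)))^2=2809 / 81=34.68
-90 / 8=-45 / 4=-11.25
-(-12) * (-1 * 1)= -12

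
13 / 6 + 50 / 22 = 293 / 66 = 4.44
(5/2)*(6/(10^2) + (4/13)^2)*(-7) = -9149/3380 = -2.71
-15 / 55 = -3 / 11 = -0.27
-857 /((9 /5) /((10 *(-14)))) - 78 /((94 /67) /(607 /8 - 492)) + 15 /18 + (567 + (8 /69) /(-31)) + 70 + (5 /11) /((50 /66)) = 1090928996621 /12063960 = 90428.76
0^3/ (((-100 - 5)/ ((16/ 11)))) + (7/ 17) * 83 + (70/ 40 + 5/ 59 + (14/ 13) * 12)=2552217/ 52156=48.93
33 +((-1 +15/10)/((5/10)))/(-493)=16268/493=33.00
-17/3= -5.67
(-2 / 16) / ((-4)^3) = 1 / 512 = 0.00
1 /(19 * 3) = 1 /57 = 0.02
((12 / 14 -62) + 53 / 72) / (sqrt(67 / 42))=-47.83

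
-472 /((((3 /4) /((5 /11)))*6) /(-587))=27986.26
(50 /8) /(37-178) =-25 /564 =-0.04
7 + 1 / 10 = 71 / 10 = 7.10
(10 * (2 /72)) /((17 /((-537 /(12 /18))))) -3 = -1099 /68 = -16.16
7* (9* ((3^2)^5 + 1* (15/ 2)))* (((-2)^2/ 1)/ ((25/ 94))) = 1398930372/ 25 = 55957214.88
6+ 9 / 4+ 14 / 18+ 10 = 685 / 36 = 19.03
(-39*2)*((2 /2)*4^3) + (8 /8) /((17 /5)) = -84859 /17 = -4991.71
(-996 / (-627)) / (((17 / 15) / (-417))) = -2076660 / 3553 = -584.48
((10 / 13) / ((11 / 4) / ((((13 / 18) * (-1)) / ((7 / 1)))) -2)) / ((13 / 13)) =-4 / 149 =-0.03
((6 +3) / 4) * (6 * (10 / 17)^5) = 1350000 / 1419857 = 0.95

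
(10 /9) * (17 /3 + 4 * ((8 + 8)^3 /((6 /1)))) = 82090 /27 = 3040.37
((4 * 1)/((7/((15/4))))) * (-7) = -15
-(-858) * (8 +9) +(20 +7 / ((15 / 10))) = 43832 / 3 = 14610.67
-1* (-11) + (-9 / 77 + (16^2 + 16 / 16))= 20627 / 77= 267.88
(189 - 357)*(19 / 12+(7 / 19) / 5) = -26446 / 95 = -278.38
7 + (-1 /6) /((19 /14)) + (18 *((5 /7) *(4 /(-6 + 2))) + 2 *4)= 2.02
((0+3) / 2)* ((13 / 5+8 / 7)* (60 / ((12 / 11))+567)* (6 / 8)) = 366669 / 140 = 2619.06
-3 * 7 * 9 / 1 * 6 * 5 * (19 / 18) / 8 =-748.12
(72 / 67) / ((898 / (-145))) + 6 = 5.83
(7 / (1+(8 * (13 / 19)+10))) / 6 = 133 / 1878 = 0.07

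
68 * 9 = 612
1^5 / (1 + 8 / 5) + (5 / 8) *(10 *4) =25.38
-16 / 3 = -5.33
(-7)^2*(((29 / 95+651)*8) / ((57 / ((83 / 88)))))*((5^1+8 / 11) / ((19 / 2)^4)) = 2.97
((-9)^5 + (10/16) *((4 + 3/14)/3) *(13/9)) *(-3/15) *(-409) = -73031179469/15120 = -4830104.46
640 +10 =650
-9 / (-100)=9 / 100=0.09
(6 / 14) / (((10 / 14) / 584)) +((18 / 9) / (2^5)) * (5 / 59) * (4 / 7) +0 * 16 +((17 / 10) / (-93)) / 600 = 80751772079 / 230454000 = 350.40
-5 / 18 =-0.28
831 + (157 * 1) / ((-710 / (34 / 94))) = 27727801 / 33370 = 830.92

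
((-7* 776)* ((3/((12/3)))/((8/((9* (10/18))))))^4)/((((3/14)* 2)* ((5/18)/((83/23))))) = -11982907125/1507328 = -7949.77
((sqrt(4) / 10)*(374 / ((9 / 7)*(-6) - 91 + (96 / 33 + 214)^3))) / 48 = 1742279 / 11410019936520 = 0.00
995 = 995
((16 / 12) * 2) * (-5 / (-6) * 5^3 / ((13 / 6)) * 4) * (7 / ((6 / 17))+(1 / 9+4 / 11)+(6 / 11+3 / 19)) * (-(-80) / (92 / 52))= 63236000000 / 129789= 487221.57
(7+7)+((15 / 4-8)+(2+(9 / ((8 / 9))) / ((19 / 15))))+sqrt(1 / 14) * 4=2 * sqrt(14) / 7+3001 / 152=20.81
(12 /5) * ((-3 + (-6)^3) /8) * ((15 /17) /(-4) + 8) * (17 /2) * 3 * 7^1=-7298613 /80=-91232.66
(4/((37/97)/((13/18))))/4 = 1261/666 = 1.89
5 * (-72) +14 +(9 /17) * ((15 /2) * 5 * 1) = -326.15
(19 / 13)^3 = 6859 / 2197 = 3.12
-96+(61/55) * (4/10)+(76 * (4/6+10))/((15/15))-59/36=7063367/9900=713.47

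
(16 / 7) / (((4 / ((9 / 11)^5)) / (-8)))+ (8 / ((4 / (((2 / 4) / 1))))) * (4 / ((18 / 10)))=5541028 / 10146213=0.55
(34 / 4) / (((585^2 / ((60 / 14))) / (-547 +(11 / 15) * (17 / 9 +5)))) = -0.06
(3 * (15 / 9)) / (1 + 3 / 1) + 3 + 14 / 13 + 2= 381 / 52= 7.33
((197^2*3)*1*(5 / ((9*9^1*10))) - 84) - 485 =8083 / 54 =149.69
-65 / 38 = -1.71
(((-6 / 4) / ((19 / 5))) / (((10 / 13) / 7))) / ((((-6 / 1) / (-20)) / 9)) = -4095 / 38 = -107.76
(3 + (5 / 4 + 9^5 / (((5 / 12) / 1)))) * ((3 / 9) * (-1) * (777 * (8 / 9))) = -1468238366 / 45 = -32627519.24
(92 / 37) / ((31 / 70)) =6440 / 1147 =5.61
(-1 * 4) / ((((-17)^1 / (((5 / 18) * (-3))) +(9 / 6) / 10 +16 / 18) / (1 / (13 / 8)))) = -5760 / 50167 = -0.11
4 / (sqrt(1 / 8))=8*sqrt(2)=11.31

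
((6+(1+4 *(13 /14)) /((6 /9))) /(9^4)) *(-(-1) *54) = 61 /567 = 0.11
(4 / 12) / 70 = 1 / 210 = 0.00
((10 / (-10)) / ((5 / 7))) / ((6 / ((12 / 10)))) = -7 / 25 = -0.28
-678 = -678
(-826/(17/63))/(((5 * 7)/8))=-699.67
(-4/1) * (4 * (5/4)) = -20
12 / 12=1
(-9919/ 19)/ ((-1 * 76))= 9919/ 1444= 6.87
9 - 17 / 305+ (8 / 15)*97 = 60.68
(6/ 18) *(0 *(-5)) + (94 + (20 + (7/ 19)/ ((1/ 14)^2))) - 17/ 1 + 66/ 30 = 16284/ 95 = 171.41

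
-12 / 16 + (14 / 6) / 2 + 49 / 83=1003 / 996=1.01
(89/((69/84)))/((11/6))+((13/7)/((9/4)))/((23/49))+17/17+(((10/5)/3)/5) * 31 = 751303/11385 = 65.99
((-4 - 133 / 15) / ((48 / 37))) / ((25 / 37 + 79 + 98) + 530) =-264217 / 18852480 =-0.01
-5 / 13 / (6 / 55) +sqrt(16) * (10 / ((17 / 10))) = 26525 / 1326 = 20.00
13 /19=0.68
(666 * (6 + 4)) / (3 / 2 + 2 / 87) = 231768 / 53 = 4372.98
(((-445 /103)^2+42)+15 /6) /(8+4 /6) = 4020753 /551668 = 7.29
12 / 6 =2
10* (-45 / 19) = -450 / 19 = -23.68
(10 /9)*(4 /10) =0.44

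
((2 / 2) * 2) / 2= 1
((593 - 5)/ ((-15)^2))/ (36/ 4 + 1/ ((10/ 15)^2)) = 784/ 3375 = 0.23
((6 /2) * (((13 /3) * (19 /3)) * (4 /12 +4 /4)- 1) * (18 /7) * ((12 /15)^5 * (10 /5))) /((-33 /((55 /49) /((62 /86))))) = -5459968 /643125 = -8.49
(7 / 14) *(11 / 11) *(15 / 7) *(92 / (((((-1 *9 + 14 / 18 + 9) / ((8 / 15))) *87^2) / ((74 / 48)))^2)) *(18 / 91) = 125948 / 331145427795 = 0.00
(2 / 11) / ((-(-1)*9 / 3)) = 2 / 33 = 0.06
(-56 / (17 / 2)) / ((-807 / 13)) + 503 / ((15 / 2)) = 1535906 / 22865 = 67.17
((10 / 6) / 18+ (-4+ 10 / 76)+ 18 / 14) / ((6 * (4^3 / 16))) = -4471 / 43092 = -0.10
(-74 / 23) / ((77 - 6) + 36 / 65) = -4810 / 106973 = -0.04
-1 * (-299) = 299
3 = 3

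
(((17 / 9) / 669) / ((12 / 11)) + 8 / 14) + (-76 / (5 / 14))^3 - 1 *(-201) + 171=-609194544714391 / 63220500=-9636028.58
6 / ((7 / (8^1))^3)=3072 / 343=8.96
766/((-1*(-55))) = 13.93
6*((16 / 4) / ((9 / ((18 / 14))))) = 24 / 7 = 3.43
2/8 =1/4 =0.25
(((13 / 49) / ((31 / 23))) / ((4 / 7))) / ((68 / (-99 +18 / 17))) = -0.50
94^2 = 8836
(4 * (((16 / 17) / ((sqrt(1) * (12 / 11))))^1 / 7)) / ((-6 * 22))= -4 / 1071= -0.00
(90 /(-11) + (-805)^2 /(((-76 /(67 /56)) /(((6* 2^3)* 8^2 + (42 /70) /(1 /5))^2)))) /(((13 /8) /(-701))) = 452240514782405595 /10868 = 41612119505190.06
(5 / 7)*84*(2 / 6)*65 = 1300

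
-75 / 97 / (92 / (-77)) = 5775 / 8924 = 0.65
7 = 7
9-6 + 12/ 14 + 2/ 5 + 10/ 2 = 324/ 35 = 9.26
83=83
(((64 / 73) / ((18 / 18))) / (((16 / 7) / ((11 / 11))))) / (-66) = -14 / 2409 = -0.01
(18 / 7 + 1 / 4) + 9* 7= 1843 / 28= 65.82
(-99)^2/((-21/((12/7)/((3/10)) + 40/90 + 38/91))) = -1955118/637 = -3069.26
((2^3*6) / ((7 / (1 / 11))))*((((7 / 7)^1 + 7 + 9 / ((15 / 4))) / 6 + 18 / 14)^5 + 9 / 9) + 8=4912917358792 / 29779903125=164.97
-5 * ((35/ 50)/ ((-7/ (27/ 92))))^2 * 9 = -6561/ 169280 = -0.04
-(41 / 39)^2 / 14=-1681 / 21294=-0.08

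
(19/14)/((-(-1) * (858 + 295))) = 19/16142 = 0.00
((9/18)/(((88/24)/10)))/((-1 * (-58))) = 15/638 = 0.02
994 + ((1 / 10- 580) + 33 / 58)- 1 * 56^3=-25404193 / 145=-175201.33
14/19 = 0.74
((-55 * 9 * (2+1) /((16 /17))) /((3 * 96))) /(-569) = 0.01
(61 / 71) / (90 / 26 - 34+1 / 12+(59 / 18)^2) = -64233 / 1473676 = -0.04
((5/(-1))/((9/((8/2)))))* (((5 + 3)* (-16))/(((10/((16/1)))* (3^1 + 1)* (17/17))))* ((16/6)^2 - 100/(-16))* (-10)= -1231360/81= -15201.98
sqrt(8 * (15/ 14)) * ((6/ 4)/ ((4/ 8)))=8.78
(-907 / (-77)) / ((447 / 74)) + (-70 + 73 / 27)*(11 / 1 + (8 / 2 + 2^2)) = -395478317 / 309771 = -1276.68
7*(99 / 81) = 77 / 9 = 8.56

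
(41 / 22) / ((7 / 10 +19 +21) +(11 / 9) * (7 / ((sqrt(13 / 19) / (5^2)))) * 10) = -7987005 / 703894321603 +32287500 * sqrt(247) / 703894321603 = 0.00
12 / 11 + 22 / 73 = 1118 / 803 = 1.39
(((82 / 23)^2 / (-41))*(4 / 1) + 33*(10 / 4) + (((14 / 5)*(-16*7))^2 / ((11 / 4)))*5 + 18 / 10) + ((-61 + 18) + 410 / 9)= 18737781719 / 104742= 178894.63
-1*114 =-114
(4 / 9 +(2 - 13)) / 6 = -95 / 54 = -1.76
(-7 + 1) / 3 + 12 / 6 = 0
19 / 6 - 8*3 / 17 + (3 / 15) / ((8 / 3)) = 3733 / 2040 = 1.83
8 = 8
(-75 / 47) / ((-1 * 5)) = 15 / 47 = 0.32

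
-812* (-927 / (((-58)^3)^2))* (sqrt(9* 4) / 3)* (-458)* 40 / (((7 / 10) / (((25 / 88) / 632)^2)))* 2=-3316921875 / 7930480532474368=-0.00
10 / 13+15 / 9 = 95 / 39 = 2.44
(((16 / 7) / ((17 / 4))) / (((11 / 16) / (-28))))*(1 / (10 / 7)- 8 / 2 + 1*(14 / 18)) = 464896 / 8415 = 55.25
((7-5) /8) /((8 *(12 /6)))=1 /64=0.02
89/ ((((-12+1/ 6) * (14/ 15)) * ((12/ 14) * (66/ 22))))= -445/ 142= -3.13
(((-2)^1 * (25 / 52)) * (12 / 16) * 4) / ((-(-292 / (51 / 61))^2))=195075 / 8248950944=0.00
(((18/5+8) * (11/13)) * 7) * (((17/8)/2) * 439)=16664879/520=32047.84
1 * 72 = 72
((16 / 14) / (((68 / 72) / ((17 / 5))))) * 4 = 576 / 35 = 16.46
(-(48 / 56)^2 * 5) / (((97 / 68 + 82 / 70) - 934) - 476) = 20400 / 7815773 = 0.00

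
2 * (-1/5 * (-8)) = 16/5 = 3.20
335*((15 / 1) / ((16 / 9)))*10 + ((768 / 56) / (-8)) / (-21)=11080157 / 392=28265.71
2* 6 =12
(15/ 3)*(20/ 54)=50/ 27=1.85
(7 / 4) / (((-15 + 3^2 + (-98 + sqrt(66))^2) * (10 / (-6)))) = -3171 / 28392950 -1029 * sqrt(66) / 454287200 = -0.00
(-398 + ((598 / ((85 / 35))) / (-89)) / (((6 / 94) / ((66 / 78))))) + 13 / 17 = -1969525 / 4539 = -433.91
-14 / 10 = -7 / 5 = -1.40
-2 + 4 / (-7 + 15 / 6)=-26 / 9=-2.89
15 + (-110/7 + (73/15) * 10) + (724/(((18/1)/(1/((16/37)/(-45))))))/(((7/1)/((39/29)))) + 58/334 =-87872417/116232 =-756.01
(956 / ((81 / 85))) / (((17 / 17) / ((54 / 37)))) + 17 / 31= 5040007 / 3441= 1464.69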